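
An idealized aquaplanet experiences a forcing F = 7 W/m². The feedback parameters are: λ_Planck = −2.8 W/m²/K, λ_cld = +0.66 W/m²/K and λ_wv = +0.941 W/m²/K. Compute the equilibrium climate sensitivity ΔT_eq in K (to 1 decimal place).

5.8 K

Net feedback parameter λ = (−2.8) + (+0.66) + (+0.941) = -1.199 W/m²/K.
ΔT = −F/λ = −7/(-1.199) = 5.8 K.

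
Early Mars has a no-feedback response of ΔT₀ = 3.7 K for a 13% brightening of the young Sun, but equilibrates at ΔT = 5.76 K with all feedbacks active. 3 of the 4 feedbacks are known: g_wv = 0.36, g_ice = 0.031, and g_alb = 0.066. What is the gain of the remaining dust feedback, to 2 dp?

-0.10

Amplification A = ΔT/ΔT₀ = 5.76/3.7 = 1.557.
Total gain g = 1 − 1/A = 1 − 1/1.557 = 0.3577.
Known gains sum to 0.36 + 0.031 + 0.066 = 0.457.
g_dust = 0.3577 − 0.457 = -0.10.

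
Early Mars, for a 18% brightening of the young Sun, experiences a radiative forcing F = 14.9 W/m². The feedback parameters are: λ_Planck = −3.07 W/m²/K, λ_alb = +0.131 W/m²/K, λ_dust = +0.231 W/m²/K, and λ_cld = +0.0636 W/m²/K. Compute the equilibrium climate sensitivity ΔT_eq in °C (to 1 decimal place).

Net feedback parameter λ = (−3.07) + (+0.131) + (+0.231) + (+0.0636) = -2.6444 W/m²/K.
ΔT = −F/λ = −14.9/(-2.6444) = 5.6 °C.

5.6 °C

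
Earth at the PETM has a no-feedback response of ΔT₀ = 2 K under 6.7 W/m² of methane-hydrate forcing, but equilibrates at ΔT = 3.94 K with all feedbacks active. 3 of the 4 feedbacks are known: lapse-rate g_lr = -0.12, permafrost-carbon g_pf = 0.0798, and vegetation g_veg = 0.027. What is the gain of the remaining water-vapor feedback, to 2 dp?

Amplification A = ΔT/ΔT₀ = 3.94/2 = 1.97.
Total gain g = 1 − 1/A = 1 − 1/1.97 = 0.4924.
Known gains sum to -0.12 + 0.0798 + 0.027 = -0.0132.
g_wv = 0.4924 + 0.0132 = 0.51.

0.51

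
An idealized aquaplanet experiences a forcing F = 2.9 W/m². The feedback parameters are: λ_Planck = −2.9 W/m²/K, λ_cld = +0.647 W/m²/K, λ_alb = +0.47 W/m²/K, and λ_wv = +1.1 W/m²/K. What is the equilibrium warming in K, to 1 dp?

4.2 K

Net feedback parameter λ = (−2.9) + (+0.647) + (+0.47) + (+1.1) = -0.683 W/m²/K.
ΔT = −F/λ = −2.9/(-0.683) = 4.2 K.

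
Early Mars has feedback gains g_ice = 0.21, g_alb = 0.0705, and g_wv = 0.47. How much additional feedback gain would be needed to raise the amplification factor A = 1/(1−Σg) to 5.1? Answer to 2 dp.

Current total gain = 0.7505.
Target gain for A = 5.1: g* = 1 − 1/5.1 = 0.8039.
Additional gain needed = 0.8039 − 0.7505 = 0.05.

0.05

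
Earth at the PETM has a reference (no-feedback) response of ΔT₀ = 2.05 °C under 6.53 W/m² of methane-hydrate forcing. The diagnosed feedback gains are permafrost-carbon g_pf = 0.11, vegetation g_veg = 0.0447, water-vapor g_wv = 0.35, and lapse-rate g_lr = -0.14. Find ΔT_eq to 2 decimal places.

3.23 °C

Total gain g = 0.11 + 0.0447 + 0.35 − 0.14 = 0.3647.
Amplification A = 1/(1 − 0.3647) = 1.574.
ΔT = 2.05 × 1.574 = 3.23 °C.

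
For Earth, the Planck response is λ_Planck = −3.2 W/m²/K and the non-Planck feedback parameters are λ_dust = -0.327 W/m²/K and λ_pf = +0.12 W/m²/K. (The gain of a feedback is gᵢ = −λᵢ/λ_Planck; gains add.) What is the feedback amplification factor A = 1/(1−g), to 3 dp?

0.939

Convert to gains: g_dust = -0.327/3.2 = -0.1022; g_pf = 0.12/3.2 = 0.0375.
Total gain g = -0.0647.
A = 1/(1 + 0.0647) = 0.939.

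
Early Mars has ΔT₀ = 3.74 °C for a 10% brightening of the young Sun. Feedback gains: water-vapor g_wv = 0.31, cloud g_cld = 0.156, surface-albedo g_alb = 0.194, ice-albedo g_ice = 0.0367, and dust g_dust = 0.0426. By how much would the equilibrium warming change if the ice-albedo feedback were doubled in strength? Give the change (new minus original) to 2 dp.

2.35 °C

Original: g = 0.7393, ΔT = 3.74/(1−0.7393) = 14.3460 °C.
With doubled ice-albedo: g' = 0.776, ΔT' = 3.74/(1−0.776) = 16.6964 °C.
Change = 16.6964 − 14.3460 = 2.35 °C.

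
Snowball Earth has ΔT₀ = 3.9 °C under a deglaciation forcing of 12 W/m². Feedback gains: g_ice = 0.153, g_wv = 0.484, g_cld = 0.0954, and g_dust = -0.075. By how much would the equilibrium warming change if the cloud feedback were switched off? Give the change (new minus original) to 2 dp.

Original: g = 0.6574, ΔT = 3.9/(1−0.6574) = 11.3835 °C.
Without cloud: g' = 0.562, ΔT' = 3.9/(1−0.562) = 8.9041 °C.
Change = 8.9041 − 11.3835 = -2.48 °C.

-2.48 °C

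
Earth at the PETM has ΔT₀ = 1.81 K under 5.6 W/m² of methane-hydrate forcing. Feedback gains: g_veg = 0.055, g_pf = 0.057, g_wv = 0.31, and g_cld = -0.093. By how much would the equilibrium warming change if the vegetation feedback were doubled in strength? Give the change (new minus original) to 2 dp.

Original: g = 0.329, ΔT = 1.81/(1−0.329) = 2.6975 K.
With doubled vegetation: g' = 0.384, ΔT' = 1.81/(1−0.384) = 2.9383 K.
Change = 2.9383 − 2.6975 = 0.24 K.

0.24 K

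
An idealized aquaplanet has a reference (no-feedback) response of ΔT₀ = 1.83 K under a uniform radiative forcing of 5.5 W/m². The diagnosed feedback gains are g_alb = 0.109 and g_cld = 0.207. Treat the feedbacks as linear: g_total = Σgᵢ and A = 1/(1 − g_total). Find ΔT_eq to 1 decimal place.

Total gain g = 0.109 + 0.207 = 0.316.
Amplification A = 1/(1 − 0.316) = 1.462.
ΔT = 1.83 × 1.462 = 2.7 K.

2.7 K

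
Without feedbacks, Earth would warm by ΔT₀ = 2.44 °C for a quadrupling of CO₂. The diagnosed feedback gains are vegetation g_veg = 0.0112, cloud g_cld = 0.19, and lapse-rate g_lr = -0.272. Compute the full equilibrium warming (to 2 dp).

2.28 °C

Total gain g = 0.0112 + 0.19 − 0.272 = -0.0708.
Amplification A = 1/(1 + 0.0708) = 0.9339.
ΔT = 2.44 × 0.9339 = 2.28 °C.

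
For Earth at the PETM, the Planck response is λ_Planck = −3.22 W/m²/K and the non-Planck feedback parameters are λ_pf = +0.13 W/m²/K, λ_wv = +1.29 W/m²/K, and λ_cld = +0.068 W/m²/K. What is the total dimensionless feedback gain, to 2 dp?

0.46

Convert to gains: g_pf = 0.13/3.22 = 0.04037; g_wv = 1.29/3.22 = 0.4006; g_cld = 0.068/3.22 = 0.02112.
Total gain g = 0.46209.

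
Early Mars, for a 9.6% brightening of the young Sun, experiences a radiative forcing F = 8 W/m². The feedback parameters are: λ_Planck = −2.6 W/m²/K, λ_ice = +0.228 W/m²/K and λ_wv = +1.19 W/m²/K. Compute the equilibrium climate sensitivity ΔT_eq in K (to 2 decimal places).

Net feedback parameter λ = (−2.6) + (+0.228) + (+1.19) = -1.182 W/m²/K.
ΔT = −F/λ = −8/(-1.182) = 6.77 K.

6.77 K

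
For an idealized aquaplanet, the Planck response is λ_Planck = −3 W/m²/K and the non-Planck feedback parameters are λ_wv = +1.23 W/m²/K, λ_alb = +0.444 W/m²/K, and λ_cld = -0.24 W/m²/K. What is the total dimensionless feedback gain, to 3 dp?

Convert to gains: g_wv = 1.23/3 = 0.41; g_alb = 0.444/3 = 0.148; g_cld = -0.24/3 = -0.08.
Total gain g = 0.478.

0.478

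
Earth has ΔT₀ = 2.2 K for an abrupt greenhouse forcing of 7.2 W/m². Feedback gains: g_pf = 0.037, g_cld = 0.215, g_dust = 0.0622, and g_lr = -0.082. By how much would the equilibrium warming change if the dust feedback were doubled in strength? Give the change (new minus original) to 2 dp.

Original: g = 0.2322, ΔT = 2.2/(1−0.2322) = 2.8653 K.
With doubled dust: g' = 0.2944, ΔT' = 2.2/(1−0.2944) = 3.1179 K.
Change = 3.1179 − 2.8653 = 0.25 K.

0.25 K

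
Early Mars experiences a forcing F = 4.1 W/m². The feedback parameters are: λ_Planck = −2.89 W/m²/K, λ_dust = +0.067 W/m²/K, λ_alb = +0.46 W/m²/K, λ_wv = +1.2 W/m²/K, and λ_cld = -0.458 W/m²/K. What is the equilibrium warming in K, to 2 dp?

Net feedback parameter λ = (−2.89) + (+0.067) + (+0.46) + (+1.2) + (-0.458) = -1.621 W/m²/K.
ΔT = −F/λ = −4.1/(-1.621) = 2.53 K.

2.53 K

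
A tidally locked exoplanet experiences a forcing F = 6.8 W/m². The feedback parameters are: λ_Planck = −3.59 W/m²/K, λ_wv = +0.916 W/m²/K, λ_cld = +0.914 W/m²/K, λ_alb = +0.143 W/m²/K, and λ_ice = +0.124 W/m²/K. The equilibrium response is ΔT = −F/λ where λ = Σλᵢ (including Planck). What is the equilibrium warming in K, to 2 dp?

Net feedback parameter λ = (−3.59) + (+0.916) + (+0.914) + (+0.143) + (+0.124) = -1.493 W/m²/K.
ΔT = −F/λ = −6.8/(-1.493) = 4.55 K.

4.55 K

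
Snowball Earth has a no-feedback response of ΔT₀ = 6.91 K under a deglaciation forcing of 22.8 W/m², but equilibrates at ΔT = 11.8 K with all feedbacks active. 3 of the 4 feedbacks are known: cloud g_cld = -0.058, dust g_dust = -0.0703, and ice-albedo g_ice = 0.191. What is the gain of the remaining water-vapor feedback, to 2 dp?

0.35

Amplification A = ΔT/ΔT₀ = 11.8/6.91 = 1.708.
Total gain g = 1 − 1/A = 1 − 1/1.708 = 0.4145.
Known gains sum to -0.058 − 0.0703 + 0.191 = 0.0627.
g_wv = 0.4145 − 0.0627 = 0.35.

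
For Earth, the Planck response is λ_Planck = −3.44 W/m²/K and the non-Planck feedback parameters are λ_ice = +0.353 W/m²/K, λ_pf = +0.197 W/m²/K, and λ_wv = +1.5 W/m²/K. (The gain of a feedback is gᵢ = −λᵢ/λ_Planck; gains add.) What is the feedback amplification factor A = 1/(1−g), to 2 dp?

Convert to gains: g_ice = 0.353/3.44 = 0.1026; g_pf = 0.197/3.44 = 0.05727; g_wv = 1.5/3.44 = 0.436.
Total gain g = 0.59587.
A = 1/(1 − 0.59587) = 2.47.

2.47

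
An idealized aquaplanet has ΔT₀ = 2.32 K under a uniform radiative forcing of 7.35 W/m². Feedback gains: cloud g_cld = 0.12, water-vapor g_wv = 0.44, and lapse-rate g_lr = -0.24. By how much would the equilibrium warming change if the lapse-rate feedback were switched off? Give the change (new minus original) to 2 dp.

1.86 K

Original: g = 0.32, ΔT = 2.32/(1−0.32) = 3.4118 K.
Without lapse-rate: g' = 0.56, ΔT' = 2.32/(1−0.56) = 5.2727 K.
Change = 5.2727 − 3.4118 = 1.86 K.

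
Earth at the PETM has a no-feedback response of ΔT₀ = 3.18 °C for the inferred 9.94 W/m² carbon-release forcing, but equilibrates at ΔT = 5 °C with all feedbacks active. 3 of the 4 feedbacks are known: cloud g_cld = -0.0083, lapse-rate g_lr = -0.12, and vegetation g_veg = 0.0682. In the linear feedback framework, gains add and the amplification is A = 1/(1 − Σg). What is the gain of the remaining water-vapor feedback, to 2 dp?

Amplification A = ΔT/ΔT₀ = 5/3.18 = 1.572.
Total gain g = 1 − 1/A = 1 − 1/1.572 = 0.3639.
Known gains sum to -0.0083 − 0.12 + 0.0682 = -0.0601.
g_wv = 0.3639 + 0.0601 = 0.42.

0.42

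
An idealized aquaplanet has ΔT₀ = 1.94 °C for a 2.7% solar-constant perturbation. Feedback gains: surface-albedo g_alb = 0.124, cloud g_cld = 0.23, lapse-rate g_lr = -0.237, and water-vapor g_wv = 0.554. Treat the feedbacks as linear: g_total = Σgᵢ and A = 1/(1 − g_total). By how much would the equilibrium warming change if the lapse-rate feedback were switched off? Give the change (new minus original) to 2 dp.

Original: g = 0.671, ΔT = 1.94/(1−0.671) = 5.8967 °C.
Without lapse-rate: g' = 0.908, ΔT' = 1.94/(1−0.908) = 21.0870 °C.
Change = 21.0870 − 5.8967 = 15.19 °C.

15.19 °C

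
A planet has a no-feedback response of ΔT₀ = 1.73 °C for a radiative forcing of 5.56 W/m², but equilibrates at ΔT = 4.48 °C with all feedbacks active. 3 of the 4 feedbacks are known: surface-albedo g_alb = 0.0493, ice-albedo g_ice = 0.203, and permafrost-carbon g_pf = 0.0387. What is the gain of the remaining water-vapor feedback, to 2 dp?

Amplification A = ΔT/ΔT₀ = 4.48/1.73 = 2.59.
Total gain g = 1 − 1/A = 1 − 1/2.59 = 0.6139.
Known gains sum to 0.0493 + 0.203 + 0.0387 = 0.291.
g_wv = 0.6139 − 0.291 = 0.32.

0.32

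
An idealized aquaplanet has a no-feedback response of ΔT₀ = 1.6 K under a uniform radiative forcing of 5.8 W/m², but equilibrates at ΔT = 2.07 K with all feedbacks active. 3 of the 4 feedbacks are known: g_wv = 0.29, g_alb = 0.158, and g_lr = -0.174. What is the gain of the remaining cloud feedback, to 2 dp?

-0.05

Amplification A = ΔT/ΔT₀ = 2.07/1.6 = 1.294.
Total gain g = 1 − 1/A = 1 − 1/1.294 = 0.2272.
Known gains sum to 0.29 + 0.158 − 0.174 = 0.274.
g_cld = 0.2272 − 0.274 = -0.05.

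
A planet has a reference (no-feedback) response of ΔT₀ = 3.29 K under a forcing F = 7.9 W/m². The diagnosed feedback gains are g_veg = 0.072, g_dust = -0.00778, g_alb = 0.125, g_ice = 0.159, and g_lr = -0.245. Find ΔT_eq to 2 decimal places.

3.67 K

Total gain g = 0.072 − 0.00778 + 0.125 + 0.159 − 0.245 = 0.10322.
Amplification A = 1/(1 − 0.10322) = 1.115.
ΔT = 3.29 × 1.115 = 3.67 K.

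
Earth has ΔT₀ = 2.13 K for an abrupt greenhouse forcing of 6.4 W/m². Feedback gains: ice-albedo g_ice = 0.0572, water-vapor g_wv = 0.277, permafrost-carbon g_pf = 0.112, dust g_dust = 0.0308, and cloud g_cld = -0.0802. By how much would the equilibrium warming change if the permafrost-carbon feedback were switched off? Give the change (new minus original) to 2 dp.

-0.55 K

Original: g = 0.3968, ΔT = 2.13/(1−0.3968) = 3.5312 K.
Without permafrost-carbon: g' = 0.2848, ΔT' = 2.13/(1−0.2848) = 2.9782 K.
Change = 2.9782 − 3.5312 = -0.55 K.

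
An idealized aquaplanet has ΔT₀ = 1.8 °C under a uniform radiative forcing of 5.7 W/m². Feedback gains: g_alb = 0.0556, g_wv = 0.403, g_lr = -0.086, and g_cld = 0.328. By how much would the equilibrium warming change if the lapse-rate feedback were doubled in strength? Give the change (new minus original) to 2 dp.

-1.34 °C

Original: g = 0.7006, ΔT = 1.8/(1−0.7006) = 6.0120 °C.
With doubled lapse-rate: g' = 0.6146, ΔT' = 1.8/(1−0.6146) = 4.6705 °C.
Change = 4.6705 − 6.0120 = -1.34 °C.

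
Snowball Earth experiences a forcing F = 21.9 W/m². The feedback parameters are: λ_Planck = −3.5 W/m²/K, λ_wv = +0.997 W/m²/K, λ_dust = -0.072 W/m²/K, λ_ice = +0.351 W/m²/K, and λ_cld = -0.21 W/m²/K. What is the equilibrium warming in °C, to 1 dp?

Net feedback parameter λ = (−3.5) + (+0.997) + (-0.072) + (+0.351) + (-0.21) = -2.434 W/m²/K.
ΔT = −F/λ = −21.9/(-2.434) = 9.0 °C.

9.0 °C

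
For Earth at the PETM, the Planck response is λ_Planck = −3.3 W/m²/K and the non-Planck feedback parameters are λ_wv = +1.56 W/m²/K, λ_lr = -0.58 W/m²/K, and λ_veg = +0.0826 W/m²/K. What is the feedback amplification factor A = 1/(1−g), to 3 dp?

1.475

Convert to gains: g_wv = 1.56/3.3 = 0.4727; g_lr = -0.58/3.3 = -0.1758; g_veg = 0.0826/3.3 = 0.02503.
Total gain g = 0.32193.
A = 1/(1 − 0.32193) = 1.475.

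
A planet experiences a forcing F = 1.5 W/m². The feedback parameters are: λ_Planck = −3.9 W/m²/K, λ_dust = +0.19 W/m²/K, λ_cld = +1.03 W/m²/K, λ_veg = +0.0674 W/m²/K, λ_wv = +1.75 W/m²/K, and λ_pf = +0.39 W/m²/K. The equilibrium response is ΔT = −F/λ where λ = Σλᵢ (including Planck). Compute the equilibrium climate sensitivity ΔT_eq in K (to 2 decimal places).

3.17 K

Net feedback parameter λ = (−3.9) + (+0.19) + (+1.03) + (+0.0674) + (+1.75) + (+0.39) = -0.4726 W/m²/K.
ΔT = −F/λ = −1.5/(-0.4726) = 3.17 K.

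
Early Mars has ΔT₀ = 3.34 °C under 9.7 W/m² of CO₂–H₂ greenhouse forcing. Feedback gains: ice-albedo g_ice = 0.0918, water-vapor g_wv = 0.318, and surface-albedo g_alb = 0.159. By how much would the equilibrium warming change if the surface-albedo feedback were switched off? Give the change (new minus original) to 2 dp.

Original: g = 0.5688, ΔT = 3.34/(1−0.5688) = 7.7458 °C.
Without surface-albedo: g' = 0.4098, ΔT' = 3.34/(1−0.4098) = 5.6591 °C.
Change = 5.6591 − 7.7458 = -2.09 °C.

-2.09 °C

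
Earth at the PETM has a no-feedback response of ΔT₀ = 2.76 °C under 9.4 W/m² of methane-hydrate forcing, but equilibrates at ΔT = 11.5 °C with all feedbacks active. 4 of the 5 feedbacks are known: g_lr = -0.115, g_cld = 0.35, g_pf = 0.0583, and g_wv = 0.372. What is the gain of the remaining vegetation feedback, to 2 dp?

Amplification A = ΔT/ΔT₀ = 11.5/2.76 = 4.167.
Total gain g = 1 − 1/A = 1 − 1/4.167 = 0.76.
Known gains sum to -0.115 + 0.35 + 0.0583 + 0.372 = 0.6653.
g_veg = 0.76 − 0.6653 = 0.09.

0.09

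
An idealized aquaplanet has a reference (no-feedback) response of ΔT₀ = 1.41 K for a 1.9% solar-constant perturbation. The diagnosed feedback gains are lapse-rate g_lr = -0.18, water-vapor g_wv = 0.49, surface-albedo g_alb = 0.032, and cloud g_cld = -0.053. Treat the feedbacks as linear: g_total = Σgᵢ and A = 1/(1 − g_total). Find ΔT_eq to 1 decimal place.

Total gain g = -0.18 + 0.49 + 0.032 − 0.053 = 0.289.
Amplification A = 1/(1 − 0.289) = 1.406.
ΔT = 1.41 × 1.406 = 2.0 K.

2.0 K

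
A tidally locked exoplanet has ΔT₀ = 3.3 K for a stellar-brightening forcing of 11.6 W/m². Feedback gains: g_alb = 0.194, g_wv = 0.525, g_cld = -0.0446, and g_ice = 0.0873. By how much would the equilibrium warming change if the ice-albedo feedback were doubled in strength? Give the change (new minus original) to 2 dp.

Original: g = 0.7617, ΔT = 3.3/(1−0.7617) = 13.8481 K.
With doubled ice-albedo: g' = 0.849, ΔT' = 3.3/(1−0.849) = 21.8543 K.
Change = 21.8543 − 13.8481 = 8.01 K.

8.01 K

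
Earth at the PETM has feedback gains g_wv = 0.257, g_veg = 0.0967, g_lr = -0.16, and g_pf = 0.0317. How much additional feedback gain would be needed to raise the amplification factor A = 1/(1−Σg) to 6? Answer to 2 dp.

0.61

Current total gain = 0.2254.
Target gain for A = 6: g* = 1 − 1/6 = 0.8333.
Additional gain needed = 0.8333 − 0.2254 = 0.61.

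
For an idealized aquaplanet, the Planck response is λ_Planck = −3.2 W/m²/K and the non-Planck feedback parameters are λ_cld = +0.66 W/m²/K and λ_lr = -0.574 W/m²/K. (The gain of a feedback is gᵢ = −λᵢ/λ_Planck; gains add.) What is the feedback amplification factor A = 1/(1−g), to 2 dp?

Convert to gains: g_cld = 0.66/3.2 = 0.2062; g_lr = -0.574/3.2 = -0.1794.
Total gain g = 0.0268.
A = 1/(1 − 0.0268) = 1.03.

1.03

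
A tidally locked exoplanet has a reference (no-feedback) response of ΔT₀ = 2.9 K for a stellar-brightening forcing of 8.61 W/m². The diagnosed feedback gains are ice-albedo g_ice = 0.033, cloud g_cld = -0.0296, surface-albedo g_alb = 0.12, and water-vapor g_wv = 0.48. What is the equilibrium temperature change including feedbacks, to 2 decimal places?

7.31 K

Total gain g = 0.033 − 0.0296 + 0.12 + 0.48 = 0.6034.
Amplification A = 1/(1 − 0.6034) = 2.521.
ΔT = 2.9 × 2.521 = 7.31 K.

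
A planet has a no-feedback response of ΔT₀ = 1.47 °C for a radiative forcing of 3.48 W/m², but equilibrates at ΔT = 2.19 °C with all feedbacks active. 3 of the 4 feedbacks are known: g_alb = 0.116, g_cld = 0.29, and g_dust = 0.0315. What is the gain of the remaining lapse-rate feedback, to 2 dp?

-0.11

Amplification A = ΔT/ΔT₀ = 2.19/1.47 = 1.49.
Total gain g = 1 − 1/A = 1 − 1/1.49 = 0.3289.
Known gains sum to 0.116 + 0.29 + 0.0315 = 0.4375.
g_lr = 0.3289 − 0.4375 = -0.11.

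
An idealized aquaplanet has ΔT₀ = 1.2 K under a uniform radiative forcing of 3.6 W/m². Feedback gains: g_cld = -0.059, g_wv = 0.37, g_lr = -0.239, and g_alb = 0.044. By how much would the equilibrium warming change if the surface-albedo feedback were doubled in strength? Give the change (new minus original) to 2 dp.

Original: g = 0.116, ΔT = 1.2/(1−0.116) = 1.3575 K.
With doubled surface-albedo: g' = 0.16, ΔT' = 1.2/(1−0.16) = 1.4286 K.
Change = 1.4286 − 1.3575 = 0.07 K.

0.07 K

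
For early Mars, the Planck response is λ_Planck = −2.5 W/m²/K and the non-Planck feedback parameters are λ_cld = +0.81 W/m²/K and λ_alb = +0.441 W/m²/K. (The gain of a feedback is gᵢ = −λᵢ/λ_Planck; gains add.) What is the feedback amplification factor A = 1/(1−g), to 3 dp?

Convert to gains: g_cld = 0.81/2.5 = 0.324; g_alb = 0.441/2.5 = 0.1764.
Total gain g = 0.5004.
A = 1/(1 − 0.5004) = 2.002.

2.002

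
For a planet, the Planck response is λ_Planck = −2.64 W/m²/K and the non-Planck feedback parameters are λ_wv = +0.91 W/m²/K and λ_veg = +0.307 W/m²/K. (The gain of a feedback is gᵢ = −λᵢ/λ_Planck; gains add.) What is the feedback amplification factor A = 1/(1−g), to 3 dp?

1.855

Convert to gains: g_wv = 0.91/2.64 = 0.3447; g_veg = 0.307/2.64 = 0.1163.
Total gain g = 0.461.
A = 1/(1 − 0.461) = 1.855.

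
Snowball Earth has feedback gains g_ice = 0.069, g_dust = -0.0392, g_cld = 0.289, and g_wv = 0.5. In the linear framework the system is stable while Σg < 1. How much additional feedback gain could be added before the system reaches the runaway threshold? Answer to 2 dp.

0.18

Current total gain = 0.069 − 0.0392 + 0.289 + 0.5 = 0.8188.
Margin to runaway = 1 − 0.8188 = 0.18.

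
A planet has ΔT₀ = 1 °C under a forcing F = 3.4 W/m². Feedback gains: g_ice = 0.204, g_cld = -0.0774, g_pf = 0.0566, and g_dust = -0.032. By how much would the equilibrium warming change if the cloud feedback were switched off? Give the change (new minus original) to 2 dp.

Original: g = 0.1512, ΔT = 1/(1−0.1512) = 1.1781 °C.
Without cloud: g' = 0.2286, ΔT' = 1/(1−0.2286) = 1.2963 °C.
Change = 1.2963 − 1.1781 = 0.12 °C.

0.12 °C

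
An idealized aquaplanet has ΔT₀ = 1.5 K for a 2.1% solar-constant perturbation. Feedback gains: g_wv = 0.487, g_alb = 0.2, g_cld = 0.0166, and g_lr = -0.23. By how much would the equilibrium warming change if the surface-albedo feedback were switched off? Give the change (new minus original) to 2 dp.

Original: g = 0.4736, ΔT = 1.5/(1−0.4736) = 2.8495 K.
Without surface-albedo: g' = 0.2736, ΔT' = 1.5/(1−0.2736) = 2.0650 K.
Change = 2.0650 − 2.8495 = -0.78 K.

-0.78 K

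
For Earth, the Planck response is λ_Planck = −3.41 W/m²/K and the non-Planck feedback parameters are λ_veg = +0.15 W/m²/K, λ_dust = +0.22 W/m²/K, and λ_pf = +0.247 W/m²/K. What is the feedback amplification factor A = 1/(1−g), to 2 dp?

1.22

Convert to gains: g_veg = 0.15/3.41 = 0.04399; g_dust = 0.22/3.41 = 0.06452; g_pf = 0.247/3.41 = 0.07243.
Total gain g = 0.18094.
A = 1/(1 − 0.18094) = 1.22.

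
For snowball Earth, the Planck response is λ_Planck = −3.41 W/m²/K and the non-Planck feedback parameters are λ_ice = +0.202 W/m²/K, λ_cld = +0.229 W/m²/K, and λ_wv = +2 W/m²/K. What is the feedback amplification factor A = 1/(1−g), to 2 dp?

3.48

Convert to gains: g_ice = 0.202/3.41 = 0.05924; g_cld = 0.229/3.41 = 0.06716; g_wv = 2/3.41 = 0.5865.
Total gain g = 0.7129.
A = 1/(1 − 0.7129) = 3.48.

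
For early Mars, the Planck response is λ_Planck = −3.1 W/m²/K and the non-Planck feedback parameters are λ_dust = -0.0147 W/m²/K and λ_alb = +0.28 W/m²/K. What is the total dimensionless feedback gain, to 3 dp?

Convert to gains: g_dust = -0.0147/3.1 = -0.004742; g_alb = 0.28/3.1 = 0.09032.
Total gain g = 0.085578.

0.086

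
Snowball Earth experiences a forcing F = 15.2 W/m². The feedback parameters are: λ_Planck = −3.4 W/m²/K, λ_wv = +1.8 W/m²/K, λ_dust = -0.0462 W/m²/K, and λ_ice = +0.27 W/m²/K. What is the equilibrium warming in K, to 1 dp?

Net feedback parameter λ = (−3.4) + (+1.8) + (-0.0462) + (+0.27) = -1.3762 W/m²/K.
ΔT = −F/λ = −15.2/(-1.3762) = 11.0 K.

11.0 K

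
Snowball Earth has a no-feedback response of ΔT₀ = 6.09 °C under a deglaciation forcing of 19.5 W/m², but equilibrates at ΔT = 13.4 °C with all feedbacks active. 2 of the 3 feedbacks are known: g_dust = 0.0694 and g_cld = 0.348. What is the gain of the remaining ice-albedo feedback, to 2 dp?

0.13

Amplification A = ΔT/ΔT₀ = 13.4/6.09 = 2.2.
Total gain g = 1 − 1/A = 1 − 1/2.2 = 0.5455.
Known gains sum to 0.0694 + 0.348 = 0.4174.
g_ice = 0.5455 − 0.4174 = 0.13.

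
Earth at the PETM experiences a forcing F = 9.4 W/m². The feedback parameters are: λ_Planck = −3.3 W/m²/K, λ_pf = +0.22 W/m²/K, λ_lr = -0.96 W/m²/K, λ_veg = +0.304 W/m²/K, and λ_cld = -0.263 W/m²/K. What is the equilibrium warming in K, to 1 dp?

Net feedback parameter λ = (−3.3) + (+0.22) + (-0.96) + (+0.304) + (-0.263) = -3.999 W/m²/K.
ΔT = −F/λ = −9.4/(-3.999) = 2.4 K.

2.4 K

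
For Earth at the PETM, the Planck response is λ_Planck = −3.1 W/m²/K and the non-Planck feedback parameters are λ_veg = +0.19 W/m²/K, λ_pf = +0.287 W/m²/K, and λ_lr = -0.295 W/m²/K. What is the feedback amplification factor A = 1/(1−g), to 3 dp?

1.062

Convert to gains: g_veg = 0.19/3.1 = 0.06129; g_pf = 0.287/3.1 = 0.09258; g_lr = -0.295/3.1 = -0.09516.
Total gain g = 0.05871.
A = 1/(1 − 0.05871) = 1.062.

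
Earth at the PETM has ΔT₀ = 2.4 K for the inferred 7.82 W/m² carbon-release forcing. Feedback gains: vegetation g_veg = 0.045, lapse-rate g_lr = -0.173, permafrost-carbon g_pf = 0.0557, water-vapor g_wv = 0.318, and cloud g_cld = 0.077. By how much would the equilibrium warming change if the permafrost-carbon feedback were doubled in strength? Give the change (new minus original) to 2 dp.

Original: g = 0.3227, ΔT = 2.4/(1−0.3227) = 3.5435 K.
With doubled permafrost-carbon: g' = 0.3784, ΔT' = 2.4/(1−0.3784) = 3.8610 K.
Change = 3.8610 − 3.5435 = 0.32 K.

0.32 K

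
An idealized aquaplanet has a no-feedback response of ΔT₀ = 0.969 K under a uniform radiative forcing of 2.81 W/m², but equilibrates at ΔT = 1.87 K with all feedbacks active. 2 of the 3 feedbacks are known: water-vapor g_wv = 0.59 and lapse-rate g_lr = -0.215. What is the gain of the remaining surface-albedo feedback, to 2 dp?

Amplification A = ΔT/ΔT₀ = 1.87/0.969 = 1.93.
Total gain g = 1 − 1/A = 1 − 1/1.93 = 0.4819.
Known gains sum to 0.59 − 0.215 = 0.375.
g_alb = 0.4819 − 0.375 = 0.11.

0.11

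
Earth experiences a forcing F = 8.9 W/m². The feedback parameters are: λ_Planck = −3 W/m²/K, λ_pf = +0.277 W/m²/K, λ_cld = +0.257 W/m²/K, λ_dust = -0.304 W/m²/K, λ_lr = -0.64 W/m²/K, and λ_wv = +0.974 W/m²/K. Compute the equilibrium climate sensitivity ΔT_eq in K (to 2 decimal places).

Net feedback parameter λ = (−3) + (+0.277) + (+0.257) + (-0.304) + (-0.64) + (+0.974) = -2.436 W/m²/K.
ΔT = −F/λ = −8.9/(-2.436) = 3.65 K.

3.65 K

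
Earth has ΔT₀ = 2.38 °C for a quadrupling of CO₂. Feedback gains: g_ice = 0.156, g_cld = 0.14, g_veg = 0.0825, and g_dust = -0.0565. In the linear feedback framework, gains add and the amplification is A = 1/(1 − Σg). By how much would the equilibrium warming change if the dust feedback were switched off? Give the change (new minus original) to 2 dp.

0.32 °C

Original: g = 0.322, ΔT = 2.38/(1−0.322) = 3.5103 °C.
Without dust: g' = 0.3785, ΔT' = 2.38/(1−0.3785) = 3.8294 °C.
Change = 3.8294 − 3.5103 = 0.32 °C.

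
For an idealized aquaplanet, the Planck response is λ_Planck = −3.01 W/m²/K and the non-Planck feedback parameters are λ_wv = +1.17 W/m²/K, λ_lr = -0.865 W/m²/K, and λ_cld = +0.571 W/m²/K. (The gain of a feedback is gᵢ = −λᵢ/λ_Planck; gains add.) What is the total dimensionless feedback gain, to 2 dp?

0.29

Convert to gains: g_wv = 1.17/3.01 = 0.3887; g_lr = -0.865/3.01 = -0.2874; g_cld = 0.571/3.01 = 0.1897.
Total gain g = 0.291.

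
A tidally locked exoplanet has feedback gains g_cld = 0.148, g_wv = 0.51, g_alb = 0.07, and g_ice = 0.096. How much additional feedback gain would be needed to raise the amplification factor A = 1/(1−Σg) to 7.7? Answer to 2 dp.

0.05

Current total gain = 0.824.
Target gain for A = 7.7: g* = 1 − 1/7.7 = 0.8701.
Additional gain needed = 0.8701 − 0.824 = 0.05.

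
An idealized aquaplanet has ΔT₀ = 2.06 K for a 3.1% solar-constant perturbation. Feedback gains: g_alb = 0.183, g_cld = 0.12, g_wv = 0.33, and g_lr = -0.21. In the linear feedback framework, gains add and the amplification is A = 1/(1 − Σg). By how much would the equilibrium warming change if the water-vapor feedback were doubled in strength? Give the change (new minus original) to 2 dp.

Original: g = 0.423, ΔT = 2.06/(1−0.423) = 3.5702 K.
With doubled water-vapor: g' = 0.753, ΔT' = 2.06/(1−0.753) = 8.3401 K.
Change = 8.3401 − 3.5702 = 4.77 K.

4.77 K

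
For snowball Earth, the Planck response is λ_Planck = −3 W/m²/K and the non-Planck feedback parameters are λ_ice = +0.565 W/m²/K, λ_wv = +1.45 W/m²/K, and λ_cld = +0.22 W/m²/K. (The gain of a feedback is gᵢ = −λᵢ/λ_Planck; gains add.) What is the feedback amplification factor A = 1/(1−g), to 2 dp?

Convert to gains: g_ice = 0.565/3 = 0.1883; g_wv = 1.45/3 = 0.4833; g_cld = 0.22/3 = 0.07333.
Total gain g = 0.74493.
A = 1/(1 − 0.74493) = 3.92.

3.92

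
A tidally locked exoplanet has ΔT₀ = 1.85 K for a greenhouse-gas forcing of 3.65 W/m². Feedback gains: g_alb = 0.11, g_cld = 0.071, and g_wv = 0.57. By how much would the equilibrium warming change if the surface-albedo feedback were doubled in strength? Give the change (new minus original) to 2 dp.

5.88 K

Original: g = 0.751, ΔT = 1.85/(1−0.751) = 7.4297 K.
With doubled surface-albedo: g' = 0.861, ΔT' = 1.85/(1−0.861) = 13.3094 K.
Change = 13.3094 − 7.4297 = 5.88 K.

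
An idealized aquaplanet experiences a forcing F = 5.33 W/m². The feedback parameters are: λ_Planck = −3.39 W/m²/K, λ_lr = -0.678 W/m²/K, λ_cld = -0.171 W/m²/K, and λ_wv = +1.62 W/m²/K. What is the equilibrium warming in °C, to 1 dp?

Net feedback parameter λ = (−3.39) + (-0.678) + (-0.171) + (+1.62) = -2.619 W/m²/K.
ΔT = −F/λ = −5.33/(-2.619) = 2.0 °C.

2.0 °C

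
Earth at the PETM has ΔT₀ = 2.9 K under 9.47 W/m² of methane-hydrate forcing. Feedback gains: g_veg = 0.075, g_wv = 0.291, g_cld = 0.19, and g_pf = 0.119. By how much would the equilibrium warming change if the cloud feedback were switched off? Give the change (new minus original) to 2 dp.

-3.29 K

Original: g = 0.675, ΔT = 2.9/(1−0.675) = 8.9231 K.
Without cloud: g' = 0.485, ΔT' = 2.9/(1−0.485) = 5.6311 K.
Change = 5.6311 − 8.9231 = -3.29 K.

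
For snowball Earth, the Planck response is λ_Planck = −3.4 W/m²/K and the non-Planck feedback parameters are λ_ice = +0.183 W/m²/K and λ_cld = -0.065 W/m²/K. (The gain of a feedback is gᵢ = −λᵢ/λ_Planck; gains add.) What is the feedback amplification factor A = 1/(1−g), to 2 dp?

Convert to gains: g_ice = 0.183/3.4 = 0.05382; g_cld = -0.065/3.4 = -0.01912.
Total gain g = 0.0347.
A = 1/(1 − 0.0347) = 1.04.

1.04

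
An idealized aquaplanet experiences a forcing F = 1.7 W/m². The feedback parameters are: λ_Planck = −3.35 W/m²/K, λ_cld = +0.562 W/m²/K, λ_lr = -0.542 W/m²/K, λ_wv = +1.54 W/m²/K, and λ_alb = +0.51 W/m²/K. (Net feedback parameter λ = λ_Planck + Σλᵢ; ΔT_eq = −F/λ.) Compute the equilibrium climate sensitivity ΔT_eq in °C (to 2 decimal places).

Net feedback parameter λ = (−3.35) + (+0.562) + (-0.542) + (+1.54) + (+0.51) = -1.28 W/m²/K.
ΔT = −F/λ = −1.7/(-1.28) = 1.33 °C.

1.33 °C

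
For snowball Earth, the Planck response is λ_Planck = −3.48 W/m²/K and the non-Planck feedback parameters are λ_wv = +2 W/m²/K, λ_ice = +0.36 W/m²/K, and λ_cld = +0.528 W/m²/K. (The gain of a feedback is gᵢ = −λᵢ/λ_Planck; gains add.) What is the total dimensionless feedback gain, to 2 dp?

Convert to gains: g_wv = 2/3.48 = 0.5747; g_ice = 0.36/3.48 = 0.1034; g_cld = 0.528/3.48 = 0.1517.
Total gain g = 0.8298.

0.83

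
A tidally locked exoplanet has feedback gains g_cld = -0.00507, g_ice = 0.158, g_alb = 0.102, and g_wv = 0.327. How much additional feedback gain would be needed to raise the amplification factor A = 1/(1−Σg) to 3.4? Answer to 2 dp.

0.12

Current total gain = 0.58193.
Target gain for A = 3.4: g* = 1 − 1/3.4 = 0.7059.
Additional gain needed = 0.7059 − 0.58193 = 0.12.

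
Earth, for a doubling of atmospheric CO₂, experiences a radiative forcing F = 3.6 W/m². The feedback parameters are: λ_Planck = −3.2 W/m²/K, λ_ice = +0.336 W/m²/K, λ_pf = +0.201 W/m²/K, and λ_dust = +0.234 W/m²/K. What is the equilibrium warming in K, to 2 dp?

Net feedback parameter λ = (−3.2) + (+0.336) + (+0.201) + (+0.234) = -2.429 W/m²/K.
ΔT = −F/λ = −3.6/(-2.429) = 1.48 K.

1.48 K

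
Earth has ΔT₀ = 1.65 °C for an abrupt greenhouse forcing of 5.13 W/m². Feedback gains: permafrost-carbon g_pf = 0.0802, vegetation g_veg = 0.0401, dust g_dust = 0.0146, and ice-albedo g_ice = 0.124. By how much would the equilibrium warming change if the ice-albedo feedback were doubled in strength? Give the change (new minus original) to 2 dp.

0.45 °C

Original: g = 0.2589, ΔT = 1.65/(1−0.2589) = 2.2264 °C.
With doubled ice-albedo: g' = 0.3829, ΔT' = 1.65/(1−0.3829) = 2.6738 °C.
Change = 2.6738 − 2.2264 = 0.45 °C.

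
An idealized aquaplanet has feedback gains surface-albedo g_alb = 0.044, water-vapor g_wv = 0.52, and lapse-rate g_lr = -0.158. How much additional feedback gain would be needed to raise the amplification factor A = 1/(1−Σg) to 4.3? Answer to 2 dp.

Current total gain = 0.406.
Target gain for A = 4.3: g* = 1 − 1/4.3 = 0.7674.
Additional gain needed = 0.7674 − 0.406 = 0.36.

0.36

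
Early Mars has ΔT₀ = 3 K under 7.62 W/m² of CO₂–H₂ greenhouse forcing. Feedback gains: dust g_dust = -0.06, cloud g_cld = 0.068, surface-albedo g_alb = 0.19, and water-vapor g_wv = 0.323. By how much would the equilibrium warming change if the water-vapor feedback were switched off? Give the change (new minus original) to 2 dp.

-2.52 K

Original: g = 0.521, ΔT = 3/(1−0.521) = 6.2630 K.
Without water-vapor: g' = 0.198, ΔT' = 3/(1−0.198) = 3.7406 K.
Change = 3.7406 − 6.2630 = -2.52 K.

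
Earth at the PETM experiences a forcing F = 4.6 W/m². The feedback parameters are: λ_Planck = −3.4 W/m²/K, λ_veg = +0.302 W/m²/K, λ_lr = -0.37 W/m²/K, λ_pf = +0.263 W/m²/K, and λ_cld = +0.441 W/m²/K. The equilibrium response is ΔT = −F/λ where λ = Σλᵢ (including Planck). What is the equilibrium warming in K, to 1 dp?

1.7 K

Net feedback parameter λ = (−3.4) + (+0.302) + (-0.37) + (+0.263) + (+0.441) = -2.764 W/m²/K.
ΔT = −F/λ = −4.6/(-2.764) = 1.7 K.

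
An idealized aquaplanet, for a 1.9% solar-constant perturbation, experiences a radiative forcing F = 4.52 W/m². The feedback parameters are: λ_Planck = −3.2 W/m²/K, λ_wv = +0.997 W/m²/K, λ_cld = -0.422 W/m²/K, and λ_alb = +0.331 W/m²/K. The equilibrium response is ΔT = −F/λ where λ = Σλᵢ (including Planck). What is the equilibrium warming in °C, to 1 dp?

2.0 °C

Net feedback parameter λ = (−3.2) + (+0.997) + (-0.422) + (+0.331) = -2.294 W/m²/K.
ΔT = −F/λ = −4.52/(-2.294) = 2.0 °C.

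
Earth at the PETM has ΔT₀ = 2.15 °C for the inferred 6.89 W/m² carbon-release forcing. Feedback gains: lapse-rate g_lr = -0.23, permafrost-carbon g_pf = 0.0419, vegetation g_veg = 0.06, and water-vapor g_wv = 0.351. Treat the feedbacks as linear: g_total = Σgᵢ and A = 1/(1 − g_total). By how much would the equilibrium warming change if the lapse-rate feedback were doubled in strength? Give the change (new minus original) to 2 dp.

Original: g = 0.2229, ΔT = 2.15/(1−0.2229) = 2.7667 °C.
With doubled lapse-rate: g' = -0.0071, ΔT' = 2.15/(1+0.0071) = 2.1348 °C.
Change = 2.1348 − 2.7667 = -0.63 °C.

-0.63 °C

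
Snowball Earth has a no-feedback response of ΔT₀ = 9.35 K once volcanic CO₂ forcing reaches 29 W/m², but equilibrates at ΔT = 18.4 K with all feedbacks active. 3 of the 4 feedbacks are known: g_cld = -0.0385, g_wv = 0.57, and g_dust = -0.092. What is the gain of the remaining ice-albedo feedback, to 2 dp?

0.05

Amplification A = ΔT/ΔT₀ = 18.4/9.35 = 1.968.
Total gain g = 1 − 1/A = 1 − 1/1.968 = 0.4919.
Known gains sum to -0.0385 + 0.57 − 0.092 = 0.4395.
g_ice = 0.4919 − 0.4395 = 0.05.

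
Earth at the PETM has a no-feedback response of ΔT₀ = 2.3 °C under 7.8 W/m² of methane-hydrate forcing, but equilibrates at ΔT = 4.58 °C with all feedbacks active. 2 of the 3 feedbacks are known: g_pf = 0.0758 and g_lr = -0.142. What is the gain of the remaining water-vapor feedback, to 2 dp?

Amplification A = ΔT/ΔT₀ = 4.58/2.3 = 1.991.
Total gain g = 1 − 1/A = 1 − 1/1.991 = 0.4977.
Known gains sum to 0.0758 − 0.142 = -0.0662.
g_wv = 0.4977 + 0.0662 = 0.56.

0.56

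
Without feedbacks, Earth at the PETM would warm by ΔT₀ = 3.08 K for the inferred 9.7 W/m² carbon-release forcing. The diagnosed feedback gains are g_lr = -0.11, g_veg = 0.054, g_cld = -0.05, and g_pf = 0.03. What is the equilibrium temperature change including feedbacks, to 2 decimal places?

Total gain g = -0.11 + 0.054 − 0.05 + 0.03 = -0.076.
Amplification A = 1/(1 + 0.076) = 0.9294.
ΔT = 3.08 × 0.9294 = 2.86 K.

2.86 K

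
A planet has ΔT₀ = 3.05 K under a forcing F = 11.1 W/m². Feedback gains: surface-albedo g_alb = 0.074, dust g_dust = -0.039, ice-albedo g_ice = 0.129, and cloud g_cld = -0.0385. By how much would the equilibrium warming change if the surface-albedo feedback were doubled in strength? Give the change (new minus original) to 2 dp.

Original: g = 0.1255, ΔT = 3.05/(1−0.1255) = 3.4877 K.
With doubled surface-albedo: g' = 0.1995, ΔT' = 3.05/(1−0.1995) = 3.8101 K.
Change = 3.8101 − 3.4877 = 0.32 K.

0.32 K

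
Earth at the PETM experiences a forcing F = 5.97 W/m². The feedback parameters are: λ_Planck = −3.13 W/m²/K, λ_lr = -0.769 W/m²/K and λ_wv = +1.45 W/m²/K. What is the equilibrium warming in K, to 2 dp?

Net feedback parameter λ = (−3.13) + (-0.769) + (+1.45) = -2.449 W/m²/K.
ΔT = −F/λ = −5.97/(-2.449) = 2.44 K.

2.44 K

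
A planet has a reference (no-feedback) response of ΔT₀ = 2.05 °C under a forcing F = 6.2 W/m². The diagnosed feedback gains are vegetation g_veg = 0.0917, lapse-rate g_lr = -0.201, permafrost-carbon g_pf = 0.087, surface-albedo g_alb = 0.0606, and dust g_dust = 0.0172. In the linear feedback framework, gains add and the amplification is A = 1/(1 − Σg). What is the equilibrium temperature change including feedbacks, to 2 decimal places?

2.17 °C

Total gain g = 0.0917 − 0.201 + 0.087 + 0.0606 + 0.0172 = 0.0555.
Amplification A = 1/(1 − 0.0555) = 1.059.
ΔT = 2.05 × 1.059 = 2.17 °C.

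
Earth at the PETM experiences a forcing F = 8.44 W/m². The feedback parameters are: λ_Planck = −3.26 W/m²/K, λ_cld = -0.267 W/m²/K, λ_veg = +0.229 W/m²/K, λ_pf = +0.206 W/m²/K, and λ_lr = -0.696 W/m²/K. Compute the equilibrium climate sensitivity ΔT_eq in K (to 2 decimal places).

2.23 K

Net feedback parameter λ = (−3.26) + (-0.267) + (+0.229) + (+0.206) + (-0.696) = -3.788 W/m²/K.
ΔT = −F/λ = −8.44/(-3.788) = 2.23 K.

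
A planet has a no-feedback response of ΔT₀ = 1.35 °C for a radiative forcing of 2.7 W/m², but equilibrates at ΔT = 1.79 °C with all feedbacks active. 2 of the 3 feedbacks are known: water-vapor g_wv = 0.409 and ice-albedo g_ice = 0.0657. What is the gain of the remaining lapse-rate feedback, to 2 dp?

-0.23

Amplification A = ΔT/ΔT₀ = 1.79/1.35 = 1.326.
Total gain g = 1 − 1/A = 1 − 1/1.326 = 0.2459.
Known gains sum to 0.409 + 0.0657 = 0.4747.
g_lr = 0.2459 − 0.4747 = -0.23.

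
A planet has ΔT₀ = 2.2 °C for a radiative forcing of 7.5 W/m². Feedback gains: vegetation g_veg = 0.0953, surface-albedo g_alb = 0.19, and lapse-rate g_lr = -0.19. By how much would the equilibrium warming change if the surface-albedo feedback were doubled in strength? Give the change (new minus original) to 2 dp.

Original: g = 0.0953, ΔT = 2.2/(1−0.0953) = 2.4317 °C.
With doubled surface-albedo: g' = 0.2853, ΔT' = 2.2/(1−0.2853) = 3.0782 °C.
Change = 3.0782 − 2.4317 = 0.65 °C.

0.65 °C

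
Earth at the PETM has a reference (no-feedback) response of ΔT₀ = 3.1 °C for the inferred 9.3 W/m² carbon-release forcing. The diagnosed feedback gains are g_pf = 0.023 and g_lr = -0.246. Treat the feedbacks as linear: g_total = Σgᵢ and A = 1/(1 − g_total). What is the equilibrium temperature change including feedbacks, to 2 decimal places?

Total gain g = 0.023 − 0.246 = -0.223.
Amplification A = 1/(1 + 0.223) = 0.8177.
ΔT = 3.1 × 0.8177 = 2.53 °C.

2.53 °C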